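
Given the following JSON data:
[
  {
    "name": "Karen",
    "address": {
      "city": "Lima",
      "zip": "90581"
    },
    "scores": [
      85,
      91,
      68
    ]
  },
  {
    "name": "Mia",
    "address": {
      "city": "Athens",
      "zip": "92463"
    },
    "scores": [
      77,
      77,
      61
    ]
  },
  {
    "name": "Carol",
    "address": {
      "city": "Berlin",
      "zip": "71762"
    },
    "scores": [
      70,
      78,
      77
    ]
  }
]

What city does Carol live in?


Path: records[2].address.city
Value: Berlin

ANSWER: Berlin


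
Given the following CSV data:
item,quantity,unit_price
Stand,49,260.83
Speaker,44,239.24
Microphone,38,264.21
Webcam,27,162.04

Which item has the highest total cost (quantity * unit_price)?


Computing row totals:
  Stand: 12780.67
  Speaker: 10526.56
  Microphone: 10039.98
  Webcam: 4375.08
Maximum: Stand (12780.67)

ANSWER: Stand


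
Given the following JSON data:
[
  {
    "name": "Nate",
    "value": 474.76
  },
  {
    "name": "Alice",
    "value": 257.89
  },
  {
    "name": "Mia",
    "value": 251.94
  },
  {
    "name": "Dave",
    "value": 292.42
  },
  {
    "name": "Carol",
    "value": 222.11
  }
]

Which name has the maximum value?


Comparing values:
  Nate: 474.76
  Alice: 257.89
  Mia: 251.94
  Dave: 292.42
  Carol: 222.11
Maximum: Nate (474.76)

ANSWER: Nate


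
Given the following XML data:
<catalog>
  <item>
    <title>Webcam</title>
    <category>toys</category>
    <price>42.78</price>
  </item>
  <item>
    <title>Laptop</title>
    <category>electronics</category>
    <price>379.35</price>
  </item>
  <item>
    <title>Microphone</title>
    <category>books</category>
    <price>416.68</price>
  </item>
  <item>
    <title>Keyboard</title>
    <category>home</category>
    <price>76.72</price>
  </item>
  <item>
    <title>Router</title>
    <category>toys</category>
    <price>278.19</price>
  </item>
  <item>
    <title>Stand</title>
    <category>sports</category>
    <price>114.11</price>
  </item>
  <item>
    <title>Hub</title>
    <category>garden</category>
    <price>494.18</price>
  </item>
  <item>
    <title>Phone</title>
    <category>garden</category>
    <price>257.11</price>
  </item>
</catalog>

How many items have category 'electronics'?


Scanning <item> elements for <category>electronics</category>:
  Item 2: Laptop -> MATCH
Count: 1

ANSWER: 1


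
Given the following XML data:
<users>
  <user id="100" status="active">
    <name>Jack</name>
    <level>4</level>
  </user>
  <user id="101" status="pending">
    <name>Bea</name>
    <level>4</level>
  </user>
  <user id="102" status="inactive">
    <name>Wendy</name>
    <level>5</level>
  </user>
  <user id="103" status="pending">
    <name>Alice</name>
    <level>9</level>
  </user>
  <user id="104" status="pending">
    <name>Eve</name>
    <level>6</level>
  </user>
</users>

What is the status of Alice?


Finding user with name = Alice
user id="103" status="pending"

ANSWER: pending


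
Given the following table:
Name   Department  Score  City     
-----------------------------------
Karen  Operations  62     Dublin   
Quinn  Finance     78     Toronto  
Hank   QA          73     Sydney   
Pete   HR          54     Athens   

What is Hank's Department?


Row 3: Hank
Department = QA

ANSWER: QA


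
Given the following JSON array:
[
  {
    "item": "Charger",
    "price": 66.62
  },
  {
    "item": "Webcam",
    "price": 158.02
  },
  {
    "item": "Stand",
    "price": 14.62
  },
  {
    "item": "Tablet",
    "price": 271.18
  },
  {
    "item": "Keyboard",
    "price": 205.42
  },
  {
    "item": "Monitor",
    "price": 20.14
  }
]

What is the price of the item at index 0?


Array index 0 -> Charger
price = 66.62

ANSWER: 66.62


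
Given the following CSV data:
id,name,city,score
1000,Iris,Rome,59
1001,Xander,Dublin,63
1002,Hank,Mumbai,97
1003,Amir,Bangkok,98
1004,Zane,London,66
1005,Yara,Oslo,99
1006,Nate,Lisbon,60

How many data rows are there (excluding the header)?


Counting rows (excluding header):
Header: id,name,city,score
Data rows: 7

ANSWER: 7


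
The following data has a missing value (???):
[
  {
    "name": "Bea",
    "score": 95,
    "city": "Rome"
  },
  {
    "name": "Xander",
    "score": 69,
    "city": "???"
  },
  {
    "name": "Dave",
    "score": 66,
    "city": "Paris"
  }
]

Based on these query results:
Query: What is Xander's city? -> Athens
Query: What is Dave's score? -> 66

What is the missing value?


The missing value is Xander's city
From query: Xander's city = Athens

ANSWER: Athens


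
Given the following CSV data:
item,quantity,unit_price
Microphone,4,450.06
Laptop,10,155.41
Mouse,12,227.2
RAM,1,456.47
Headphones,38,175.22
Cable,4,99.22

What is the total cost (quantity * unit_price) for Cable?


Row: Cable
quantity = 4
unit_price = 99.22
total = 4 * 99.22 = 396.88

ANSWER: 396.88


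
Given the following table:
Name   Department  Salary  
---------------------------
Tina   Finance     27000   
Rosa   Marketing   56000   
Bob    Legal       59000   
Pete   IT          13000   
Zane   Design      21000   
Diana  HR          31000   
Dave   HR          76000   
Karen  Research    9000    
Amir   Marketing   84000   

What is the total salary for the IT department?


IT department members:
  Pete: 13000
Total = 13000 = 13000

ANSWER: 13000


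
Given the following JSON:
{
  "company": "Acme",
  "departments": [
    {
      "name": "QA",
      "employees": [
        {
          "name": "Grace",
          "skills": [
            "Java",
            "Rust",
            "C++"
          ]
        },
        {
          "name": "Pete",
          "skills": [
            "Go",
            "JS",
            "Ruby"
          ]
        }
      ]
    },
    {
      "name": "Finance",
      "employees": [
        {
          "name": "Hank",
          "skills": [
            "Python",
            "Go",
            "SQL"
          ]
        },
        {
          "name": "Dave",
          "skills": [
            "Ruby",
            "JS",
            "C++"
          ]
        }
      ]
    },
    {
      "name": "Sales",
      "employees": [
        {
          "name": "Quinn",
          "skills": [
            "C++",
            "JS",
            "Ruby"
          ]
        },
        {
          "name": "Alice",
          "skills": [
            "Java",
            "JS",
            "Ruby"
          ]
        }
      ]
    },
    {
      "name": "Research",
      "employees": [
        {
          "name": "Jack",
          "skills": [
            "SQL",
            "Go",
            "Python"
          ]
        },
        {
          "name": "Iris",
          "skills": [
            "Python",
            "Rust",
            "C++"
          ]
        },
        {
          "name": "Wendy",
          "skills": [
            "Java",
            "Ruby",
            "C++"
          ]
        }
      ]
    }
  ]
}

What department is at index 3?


Path: departments[3].name
Value: Research

ANSWER: Research


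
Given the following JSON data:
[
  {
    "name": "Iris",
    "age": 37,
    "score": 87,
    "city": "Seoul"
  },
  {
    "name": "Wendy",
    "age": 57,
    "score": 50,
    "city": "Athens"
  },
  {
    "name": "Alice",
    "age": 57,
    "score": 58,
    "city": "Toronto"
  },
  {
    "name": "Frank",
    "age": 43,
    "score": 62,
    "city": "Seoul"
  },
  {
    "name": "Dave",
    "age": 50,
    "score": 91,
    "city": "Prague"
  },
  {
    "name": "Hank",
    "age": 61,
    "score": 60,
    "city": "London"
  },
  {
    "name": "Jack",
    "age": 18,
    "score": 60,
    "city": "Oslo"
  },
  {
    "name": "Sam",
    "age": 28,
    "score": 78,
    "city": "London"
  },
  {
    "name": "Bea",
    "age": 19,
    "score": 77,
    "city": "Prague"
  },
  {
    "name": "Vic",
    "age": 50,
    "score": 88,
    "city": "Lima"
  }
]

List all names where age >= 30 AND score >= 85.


Checking both conditions:
  Iris (age=37, score=87) -> YES
  Wendy (age=57, score=50) -> no
  Alice (age=57, score=58) -> no
  Frank (age=43, score=62) -> no
  Dave (age=50, score=91) -> YES
  Hank (age=61, score=60) -> no
  Jack (age=18, score=60) -> no
  Sam (age=28, score=78) -> no
  Bea (age=19, score=77) -> no
  Vic (age=50, score=88) -> YES


ANSWER: Iris, Dave, Vic


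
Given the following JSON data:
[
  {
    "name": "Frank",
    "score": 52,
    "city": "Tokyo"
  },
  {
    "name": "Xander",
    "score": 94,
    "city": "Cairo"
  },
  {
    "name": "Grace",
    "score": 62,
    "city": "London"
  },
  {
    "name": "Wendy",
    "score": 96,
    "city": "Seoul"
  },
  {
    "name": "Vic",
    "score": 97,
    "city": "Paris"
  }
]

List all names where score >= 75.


Filtering records where score >= 75:
  Frank (score=52) -> no
  Xander (score=94) -> YES
  Grace (score=62) -> no
  Wendy (score=96) -> YES
  Vic (score=97) -> YES


ANSWER: Xander, Wendy, Vic


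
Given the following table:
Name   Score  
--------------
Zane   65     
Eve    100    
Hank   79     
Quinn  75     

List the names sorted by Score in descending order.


Sorting by Score (descending):
  Eve: 100
  Hank: 79
  Quinn: 75
  Zane: 65


ANSWER: Eve, Hank, Quinn, Zane


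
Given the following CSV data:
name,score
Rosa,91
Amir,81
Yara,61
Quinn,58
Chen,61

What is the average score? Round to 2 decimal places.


Scores: 91, 81, 61, 58, 61
Sum = 352
Count = 5
Average = 352 / 5 = 70.40

ANSWER: 70.40


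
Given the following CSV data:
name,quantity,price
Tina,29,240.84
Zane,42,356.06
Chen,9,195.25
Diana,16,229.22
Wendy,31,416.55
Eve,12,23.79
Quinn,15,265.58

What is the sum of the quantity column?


Values in 'quantity' column:
  Row 1: 29
  Row 2: 42
  Row 3: 9
  Row 4: 16
  Row 5: 31
  Row 6: 12
  Row 7: 15
Sum = 29 + 42 + 9 + 16 + 31 + 12 + 15 = 154

ANSWER: 154


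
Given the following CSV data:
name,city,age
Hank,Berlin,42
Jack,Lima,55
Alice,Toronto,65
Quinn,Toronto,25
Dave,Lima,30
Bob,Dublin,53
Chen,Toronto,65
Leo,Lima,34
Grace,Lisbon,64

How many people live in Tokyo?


Scanning city column for 'Tokyo':
Total matches: 0

ANSWER: 0


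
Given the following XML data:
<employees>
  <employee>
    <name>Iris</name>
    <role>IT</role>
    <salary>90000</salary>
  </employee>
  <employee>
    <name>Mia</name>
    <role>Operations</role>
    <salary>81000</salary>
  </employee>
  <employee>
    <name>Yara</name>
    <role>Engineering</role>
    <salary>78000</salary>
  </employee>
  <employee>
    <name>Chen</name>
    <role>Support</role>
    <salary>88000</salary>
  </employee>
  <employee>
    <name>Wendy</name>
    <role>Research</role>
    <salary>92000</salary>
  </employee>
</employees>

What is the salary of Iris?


Searching for <employee> with <name>Iris</name>
Found at position 1
<salary>90000</salary>

ANSWER: 90000


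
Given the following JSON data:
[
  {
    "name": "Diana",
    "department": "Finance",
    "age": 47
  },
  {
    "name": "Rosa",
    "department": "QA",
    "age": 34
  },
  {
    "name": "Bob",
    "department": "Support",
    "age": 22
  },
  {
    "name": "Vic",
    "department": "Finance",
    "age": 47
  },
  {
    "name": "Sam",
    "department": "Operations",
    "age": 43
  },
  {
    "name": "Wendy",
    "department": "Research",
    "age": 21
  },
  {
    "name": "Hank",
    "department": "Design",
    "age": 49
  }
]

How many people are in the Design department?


Scanning records for department = Design
  Record 6: Hank
Count: 1

ANSWER: 1


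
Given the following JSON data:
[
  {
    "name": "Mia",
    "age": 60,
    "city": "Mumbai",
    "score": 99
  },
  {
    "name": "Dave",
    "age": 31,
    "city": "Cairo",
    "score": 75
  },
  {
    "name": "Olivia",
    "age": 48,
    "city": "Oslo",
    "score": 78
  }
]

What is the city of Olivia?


Looking up record where name = Olivia
Record index: 2
Field 'city' = Oslo

ANSWER: Oslo


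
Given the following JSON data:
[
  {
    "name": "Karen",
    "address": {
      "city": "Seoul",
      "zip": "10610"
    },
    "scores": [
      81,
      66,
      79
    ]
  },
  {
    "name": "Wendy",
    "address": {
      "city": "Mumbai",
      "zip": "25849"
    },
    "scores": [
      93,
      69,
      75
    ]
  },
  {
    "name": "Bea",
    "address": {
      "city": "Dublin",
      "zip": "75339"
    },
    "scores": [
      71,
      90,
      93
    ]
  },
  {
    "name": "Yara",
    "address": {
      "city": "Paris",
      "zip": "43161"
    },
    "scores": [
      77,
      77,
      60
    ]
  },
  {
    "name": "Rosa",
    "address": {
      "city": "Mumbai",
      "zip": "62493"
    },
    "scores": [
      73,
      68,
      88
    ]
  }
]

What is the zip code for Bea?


Path: records[2].address.zip
Value: 75339

ANSWER: 75339


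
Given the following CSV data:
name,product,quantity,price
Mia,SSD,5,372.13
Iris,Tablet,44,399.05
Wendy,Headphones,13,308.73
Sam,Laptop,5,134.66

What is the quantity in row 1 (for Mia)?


Row 1: Mia
Column 'quantity' = 5

ANSWER: 5


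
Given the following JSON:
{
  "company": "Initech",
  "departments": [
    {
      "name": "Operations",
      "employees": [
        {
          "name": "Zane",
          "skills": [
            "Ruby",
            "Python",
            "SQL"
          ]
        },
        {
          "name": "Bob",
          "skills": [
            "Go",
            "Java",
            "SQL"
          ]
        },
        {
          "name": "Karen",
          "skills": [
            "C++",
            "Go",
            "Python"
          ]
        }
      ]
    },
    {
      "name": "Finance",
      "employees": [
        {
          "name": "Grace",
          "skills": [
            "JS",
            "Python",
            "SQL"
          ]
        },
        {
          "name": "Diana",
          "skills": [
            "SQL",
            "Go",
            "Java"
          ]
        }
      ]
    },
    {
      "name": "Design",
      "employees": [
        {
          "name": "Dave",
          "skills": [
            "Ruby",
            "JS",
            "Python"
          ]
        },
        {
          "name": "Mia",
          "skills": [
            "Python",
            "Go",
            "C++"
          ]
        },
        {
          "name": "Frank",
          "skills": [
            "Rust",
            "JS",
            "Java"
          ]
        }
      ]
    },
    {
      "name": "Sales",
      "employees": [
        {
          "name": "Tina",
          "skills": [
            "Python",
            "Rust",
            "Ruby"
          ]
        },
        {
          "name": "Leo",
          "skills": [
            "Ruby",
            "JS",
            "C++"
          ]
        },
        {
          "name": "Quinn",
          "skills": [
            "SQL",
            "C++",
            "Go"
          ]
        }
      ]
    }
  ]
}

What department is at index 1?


Path: departments[1].name
Value: Finance

ANSWER: Finance


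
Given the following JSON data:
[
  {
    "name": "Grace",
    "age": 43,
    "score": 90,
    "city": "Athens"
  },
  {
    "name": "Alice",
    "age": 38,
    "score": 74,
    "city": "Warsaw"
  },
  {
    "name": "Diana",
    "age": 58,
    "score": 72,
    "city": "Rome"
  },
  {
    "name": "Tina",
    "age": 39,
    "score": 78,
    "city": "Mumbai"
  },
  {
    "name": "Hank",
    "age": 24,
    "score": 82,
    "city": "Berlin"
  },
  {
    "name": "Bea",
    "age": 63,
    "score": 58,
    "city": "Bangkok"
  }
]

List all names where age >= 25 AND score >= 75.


Checking both conditions:
  Grace (age=43, score=90) -> YES
  Alice (age=38, score=74) -> no
  Diana (age=58, score=72) -> no
  Tina (age=39, score=78) -> YES
  Hank (age=24, score=82) -> no
  Bea (age=63, score=58) -> no


ANSWER: Grace, Tina


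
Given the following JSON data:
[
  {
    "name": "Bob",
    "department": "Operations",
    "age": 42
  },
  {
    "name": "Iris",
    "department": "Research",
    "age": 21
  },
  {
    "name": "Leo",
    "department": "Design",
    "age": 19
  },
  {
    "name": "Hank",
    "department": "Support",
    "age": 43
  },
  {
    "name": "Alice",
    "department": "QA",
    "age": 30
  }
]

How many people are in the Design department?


Scanning records for department = Design
  Record 2: Leo
Count: 1

ANSWER: 1


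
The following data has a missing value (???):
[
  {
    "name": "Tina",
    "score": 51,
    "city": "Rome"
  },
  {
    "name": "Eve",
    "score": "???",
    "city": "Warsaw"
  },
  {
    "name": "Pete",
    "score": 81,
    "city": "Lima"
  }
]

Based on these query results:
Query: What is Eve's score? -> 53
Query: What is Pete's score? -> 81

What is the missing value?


The missing value is Eve's score
From query: Eve's score = 53

ANSWER: 53


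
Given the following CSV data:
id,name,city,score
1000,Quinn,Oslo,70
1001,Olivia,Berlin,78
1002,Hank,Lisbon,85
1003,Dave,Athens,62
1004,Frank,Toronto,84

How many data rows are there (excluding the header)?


Counting rows (excluding header):
Header: id,name,city,score
Data rows: 5

ANSWER: 5


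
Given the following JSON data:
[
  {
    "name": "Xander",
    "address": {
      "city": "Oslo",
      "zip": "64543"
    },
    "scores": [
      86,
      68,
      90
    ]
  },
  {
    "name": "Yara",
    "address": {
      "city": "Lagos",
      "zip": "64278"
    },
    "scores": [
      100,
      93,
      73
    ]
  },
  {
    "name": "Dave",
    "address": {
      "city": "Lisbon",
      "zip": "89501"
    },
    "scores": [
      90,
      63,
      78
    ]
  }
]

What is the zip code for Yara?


Path: records[1].address.zip
Value: 64278

ANSWER: 64278


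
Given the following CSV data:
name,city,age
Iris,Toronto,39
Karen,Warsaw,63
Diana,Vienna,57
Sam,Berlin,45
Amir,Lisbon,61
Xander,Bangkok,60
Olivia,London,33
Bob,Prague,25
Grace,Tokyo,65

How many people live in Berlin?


Scanning city column for 'Berlin':
  Row 4: Sam -> MATCH
Total matches: 1

ANSWER: 1


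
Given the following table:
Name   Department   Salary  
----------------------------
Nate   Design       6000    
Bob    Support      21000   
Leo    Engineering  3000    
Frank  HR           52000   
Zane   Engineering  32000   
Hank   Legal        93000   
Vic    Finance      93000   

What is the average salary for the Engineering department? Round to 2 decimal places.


Engineering department members:
  Leo: 3000
  Zane: 32000
Sum = 35000
Count = 2
Average = 35000 / 2 = 17500.00

ANSWER: 17500.00


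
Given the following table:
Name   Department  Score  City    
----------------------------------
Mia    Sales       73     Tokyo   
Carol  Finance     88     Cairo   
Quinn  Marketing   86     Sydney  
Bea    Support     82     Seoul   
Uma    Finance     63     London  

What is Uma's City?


Row 5: Uma
City = London

ANSWER: London


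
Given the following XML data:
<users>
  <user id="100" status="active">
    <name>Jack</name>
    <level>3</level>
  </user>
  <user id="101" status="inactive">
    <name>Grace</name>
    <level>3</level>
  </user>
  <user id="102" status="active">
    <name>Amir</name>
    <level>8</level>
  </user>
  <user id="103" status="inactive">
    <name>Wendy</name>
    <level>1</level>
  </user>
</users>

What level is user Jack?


Finding user: Jack
<level>3</level>

ANSWER: 3


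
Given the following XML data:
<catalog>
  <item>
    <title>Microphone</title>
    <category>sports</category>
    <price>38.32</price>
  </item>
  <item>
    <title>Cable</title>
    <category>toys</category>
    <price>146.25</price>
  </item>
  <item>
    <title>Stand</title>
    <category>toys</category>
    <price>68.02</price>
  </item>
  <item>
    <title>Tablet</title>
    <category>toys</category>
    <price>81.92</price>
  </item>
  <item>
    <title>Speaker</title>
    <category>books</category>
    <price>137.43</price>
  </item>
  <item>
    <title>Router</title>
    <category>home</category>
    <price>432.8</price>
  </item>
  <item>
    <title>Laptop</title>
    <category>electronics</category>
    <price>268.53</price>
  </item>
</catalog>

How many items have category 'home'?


Scanning <item> elements for <category>home</category>:
  Item 6: Router -> MATCH
Count: 1

ANSWER: 1


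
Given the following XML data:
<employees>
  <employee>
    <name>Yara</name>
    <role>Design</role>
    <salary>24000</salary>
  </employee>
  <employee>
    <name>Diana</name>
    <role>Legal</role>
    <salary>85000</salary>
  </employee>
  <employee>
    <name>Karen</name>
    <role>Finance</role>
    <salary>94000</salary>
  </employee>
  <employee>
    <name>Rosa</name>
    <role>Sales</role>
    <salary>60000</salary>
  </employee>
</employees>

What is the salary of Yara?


Searching for <employee> with <name>Yara</name>
Found at position 1
<salary>24000</salary>

ANSWER: 24000


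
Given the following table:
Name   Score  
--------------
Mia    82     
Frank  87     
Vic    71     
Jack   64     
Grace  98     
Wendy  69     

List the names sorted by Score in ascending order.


Sorting by Score (ascending):
  Jack: 64
  Wendy: 69
  Vic: 71
  Mia: 82
  Frank: 87
  Grace: 98


ANSWER: Jack, Wendy, Vic, Mia, Frank, Grace


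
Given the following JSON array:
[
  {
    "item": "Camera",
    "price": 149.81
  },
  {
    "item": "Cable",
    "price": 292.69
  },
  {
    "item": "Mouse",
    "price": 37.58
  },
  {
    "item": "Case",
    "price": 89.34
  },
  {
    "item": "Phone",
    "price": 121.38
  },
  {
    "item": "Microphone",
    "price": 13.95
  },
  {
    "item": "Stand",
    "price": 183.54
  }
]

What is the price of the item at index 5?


Array index 5 -> Microphone
price = 13.95

ANSWER: 13.95


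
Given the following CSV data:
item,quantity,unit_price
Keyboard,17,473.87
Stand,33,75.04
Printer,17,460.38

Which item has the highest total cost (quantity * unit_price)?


Computing row totals:
  Keyboard: 8055.79
  Stand: 2476.32
  Printer: 7826.46
Maximum: Keyboard (8055.79)

ANSWER: Keyboard


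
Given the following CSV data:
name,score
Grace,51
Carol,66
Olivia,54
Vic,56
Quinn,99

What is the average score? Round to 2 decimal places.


Scores: 51, 66, 54, 56, 99
Sum = 326
Count = 5
Average = 326 / 5 = 65.20

ANSWER: 65.20


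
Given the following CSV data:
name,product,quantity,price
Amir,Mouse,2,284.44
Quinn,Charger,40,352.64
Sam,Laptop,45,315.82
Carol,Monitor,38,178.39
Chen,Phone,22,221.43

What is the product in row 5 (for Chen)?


Row 5: Chen
Column 'product' = Phone

ANSWER: Phone


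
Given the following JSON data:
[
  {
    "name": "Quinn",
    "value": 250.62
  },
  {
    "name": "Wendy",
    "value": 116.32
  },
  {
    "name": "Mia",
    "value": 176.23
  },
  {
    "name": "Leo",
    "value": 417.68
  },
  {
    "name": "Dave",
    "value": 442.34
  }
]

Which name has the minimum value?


Comparing values:
  Quinn: 250.62
  Wendy: 116.32
  Mia: 176.23
  Leo: 417.68
  Dave: 442.34
Minimum: Wendy (116.32)

ANSWER: Wendy


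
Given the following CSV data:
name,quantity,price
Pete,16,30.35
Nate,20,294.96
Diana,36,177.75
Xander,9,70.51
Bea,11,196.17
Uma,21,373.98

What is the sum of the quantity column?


Values in 'quantity' column:
  Row 1: 16
  Row 2: 20
  Row 3: 36
  Row 4: 9
  Row 5: 11
  Row 6: 21
Sum = 16 + 20 + 36 + 9 + 11 + 21 = 113

ANSWER: 113


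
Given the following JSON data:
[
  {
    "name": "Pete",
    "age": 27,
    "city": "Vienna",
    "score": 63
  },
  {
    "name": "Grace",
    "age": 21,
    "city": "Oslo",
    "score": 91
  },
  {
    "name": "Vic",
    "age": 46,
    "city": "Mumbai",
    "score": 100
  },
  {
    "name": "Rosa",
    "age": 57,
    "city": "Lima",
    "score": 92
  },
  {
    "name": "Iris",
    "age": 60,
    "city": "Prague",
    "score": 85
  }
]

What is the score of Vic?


Looking up record where name = Vic
Record index: 2
Field 'score' = 100

ANSWER: 100


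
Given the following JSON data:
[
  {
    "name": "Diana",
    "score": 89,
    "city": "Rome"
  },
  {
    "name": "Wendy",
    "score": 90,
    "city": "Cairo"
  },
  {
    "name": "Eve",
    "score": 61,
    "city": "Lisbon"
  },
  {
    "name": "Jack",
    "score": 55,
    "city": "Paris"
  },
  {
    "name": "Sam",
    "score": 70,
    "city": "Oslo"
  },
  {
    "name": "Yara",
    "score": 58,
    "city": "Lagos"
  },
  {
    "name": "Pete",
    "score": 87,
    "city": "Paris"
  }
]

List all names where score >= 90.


Filtering records where score >= 90:
  Diana (score=89) -> no
  Wendy (score=90) -> YES
  Eve (score=61) -> no
  Jack (score=55) -> no
  Sam (score=70) -> no
  Yara (score=58) -> no
  Pete (score=87) -> no


ANSWER: Wendy


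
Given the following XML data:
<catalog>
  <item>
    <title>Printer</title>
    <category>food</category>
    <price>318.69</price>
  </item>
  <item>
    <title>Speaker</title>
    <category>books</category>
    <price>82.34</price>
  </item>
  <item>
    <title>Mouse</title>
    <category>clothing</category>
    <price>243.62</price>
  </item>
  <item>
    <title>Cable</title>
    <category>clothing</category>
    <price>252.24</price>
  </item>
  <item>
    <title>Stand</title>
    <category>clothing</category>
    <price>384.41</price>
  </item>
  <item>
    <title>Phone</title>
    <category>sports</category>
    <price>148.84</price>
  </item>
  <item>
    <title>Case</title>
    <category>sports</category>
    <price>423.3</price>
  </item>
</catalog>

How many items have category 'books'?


Scanning <item> elements for <category>books</category>:
  Item 2: Speaker -> MATCH
Count: 1

ANSWER: 1


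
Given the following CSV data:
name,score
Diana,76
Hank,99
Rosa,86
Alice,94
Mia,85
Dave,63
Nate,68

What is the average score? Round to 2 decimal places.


Scores: 76, 99, 86, 94, 85, 63, 68
Sum = 571
Count = 7
Average = 571 / 7 = 81.57

ANSWER: 81.57


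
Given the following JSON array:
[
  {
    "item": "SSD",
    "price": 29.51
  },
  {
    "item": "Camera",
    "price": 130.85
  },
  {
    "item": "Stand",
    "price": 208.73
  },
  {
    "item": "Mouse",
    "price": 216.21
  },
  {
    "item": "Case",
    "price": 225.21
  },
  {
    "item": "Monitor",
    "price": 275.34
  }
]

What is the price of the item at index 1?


Array index 1 -> Camera
price = 130.85

ANSWER: 130.85


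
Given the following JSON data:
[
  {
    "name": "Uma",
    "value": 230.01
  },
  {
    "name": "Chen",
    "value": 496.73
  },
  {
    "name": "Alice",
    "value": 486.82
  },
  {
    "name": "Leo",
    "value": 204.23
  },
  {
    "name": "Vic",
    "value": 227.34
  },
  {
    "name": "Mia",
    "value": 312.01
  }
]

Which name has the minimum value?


Comparing values:
  Uma: 230.01
  Chen: 496.73
  Alice: 486.82
  Leo: 204.23
  Vic: 227.34
  Mia: 312.01
Minimum: Leo (204.23)

ANSWER: Leo


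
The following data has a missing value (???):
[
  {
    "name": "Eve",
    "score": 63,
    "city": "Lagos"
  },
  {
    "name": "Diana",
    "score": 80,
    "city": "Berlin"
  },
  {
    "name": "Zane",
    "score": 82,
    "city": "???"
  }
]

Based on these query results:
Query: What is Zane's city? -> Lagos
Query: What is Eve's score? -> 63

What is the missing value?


The missing value is Zane's city
From query: Zane's city = Lagos

ANSWER: Lagos


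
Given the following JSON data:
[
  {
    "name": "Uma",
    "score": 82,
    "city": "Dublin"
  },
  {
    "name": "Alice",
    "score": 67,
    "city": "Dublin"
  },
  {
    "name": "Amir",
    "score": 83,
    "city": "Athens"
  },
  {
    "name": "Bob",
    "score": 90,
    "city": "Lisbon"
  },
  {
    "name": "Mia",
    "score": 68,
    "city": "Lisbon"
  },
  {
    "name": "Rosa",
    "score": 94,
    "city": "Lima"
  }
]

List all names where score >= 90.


Filtering records where score >= 90:
  Uma (score=82) -> no
  Alice (score=67) -> no
  Amir (score=83) -> no
  Bob (score=90) -> YES
  Mia (score=68) -> no
  Rosa (score=94) -> YES


ANSWER: Bob, Rosa


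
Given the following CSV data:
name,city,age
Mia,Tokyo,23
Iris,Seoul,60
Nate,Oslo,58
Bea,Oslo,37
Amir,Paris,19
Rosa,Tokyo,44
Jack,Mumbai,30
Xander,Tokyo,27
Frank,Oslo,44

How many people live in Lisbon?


Scanning city column for 'Lisbon':
Total matches: 0

ANSWER: 0


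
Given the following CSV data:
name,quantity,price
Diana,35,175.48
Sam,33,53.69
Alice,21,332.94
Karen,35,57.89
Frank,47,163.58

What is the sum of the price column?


Values in 'price' column:
  Row 1: 175.48
  Row 2: 53.69
  Row 3: 332.94
  Row 4: 57.89
  Row 5: 163.58
Sum = 175.48 + 53.69 + 332.94 + 57.89 + 163.58 = 783.58

ANSWER: 783.58


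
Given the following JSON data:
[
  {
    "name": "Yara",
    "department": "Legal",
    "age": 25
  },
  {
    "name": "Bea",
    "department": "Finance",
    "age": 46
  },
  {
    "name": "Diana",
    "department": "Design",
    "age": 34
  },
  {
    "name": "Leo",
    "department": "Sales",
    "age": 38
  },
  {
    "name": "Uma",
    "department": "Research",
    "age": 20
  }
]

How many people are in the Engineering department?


Scanning records for department = Engineering
  No matches found
Count: 0

ANSWER: 0


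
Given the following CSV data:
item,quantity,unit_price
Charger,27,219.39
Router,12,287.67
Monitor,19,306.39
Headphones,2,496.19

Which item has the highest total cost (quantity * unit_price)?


Computing row totals:
  Charger: 5923.53
  Router: 3452.04
  Monitor: 5821.41
  Headphones: 992.38
Maximum: Charger (5923.53)

ANSWER: Charger


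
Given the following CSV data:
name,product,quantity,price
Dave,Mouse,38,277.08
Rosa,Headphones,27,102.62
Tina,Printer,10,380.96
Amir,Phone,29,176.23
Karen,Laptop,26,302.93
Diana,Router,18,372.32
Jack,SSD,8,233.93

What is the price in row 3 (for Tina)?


Row 3: Tina
Column 'price' = 380.96

ANSWER: 380.96


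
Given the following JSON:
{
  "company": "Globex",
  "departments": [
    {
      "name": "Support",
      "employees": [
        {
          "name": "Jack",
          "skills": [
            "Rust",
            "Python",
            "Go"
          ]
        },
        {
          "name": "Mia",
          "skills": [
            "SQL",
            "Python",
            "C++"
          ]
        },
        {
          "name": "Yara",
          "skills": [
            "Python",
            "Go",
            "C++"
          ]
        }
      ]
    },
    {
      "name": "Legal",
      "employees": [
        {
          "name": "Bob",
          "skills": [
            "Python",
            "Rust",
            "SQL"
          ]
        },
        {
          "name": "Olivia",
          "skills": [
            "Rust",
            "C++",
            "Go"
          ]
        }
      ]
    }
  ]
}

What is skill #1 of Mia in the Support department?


Path: departments[0].employees[1].skills[0]
Value: SQL

ANSWER: SQL


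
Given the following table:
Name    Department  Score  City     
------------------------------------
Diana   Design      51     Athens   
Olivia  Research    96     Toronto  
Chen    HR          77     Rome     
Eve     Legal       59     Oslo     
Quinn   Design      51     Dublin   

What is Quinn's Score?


Row 5: Quinn
Score = 51

ANSWER: 51


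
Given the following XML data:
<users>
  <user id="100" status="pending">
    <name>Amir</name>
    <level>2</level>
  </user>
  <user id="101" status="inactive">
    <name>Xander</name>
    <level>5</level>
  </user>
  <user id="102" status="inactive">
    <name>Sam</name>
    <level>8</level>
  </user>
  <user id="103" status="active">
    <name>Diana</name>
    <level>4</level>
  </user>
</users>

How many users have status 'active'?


Counting users with status='active':
  Diana (id=103) -> MATCH
Count: 1

ANSWER: 1


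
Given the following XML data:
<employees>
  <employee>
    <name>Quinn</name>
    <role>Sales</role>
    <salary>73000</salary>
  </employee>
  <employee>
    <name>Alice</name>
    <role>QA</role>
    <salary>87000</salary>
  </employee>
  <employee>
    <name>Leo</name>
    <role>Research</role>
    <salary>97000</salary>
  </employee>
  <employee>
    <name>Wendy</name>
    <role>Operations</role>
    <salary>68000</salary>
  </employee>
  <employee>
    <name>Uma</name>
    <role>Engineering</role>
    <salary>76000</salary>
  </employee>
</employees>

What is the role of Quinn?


Searching for <employee> with <name>Quinn</name>
Found at position 1
<role>Sales</role>

ANSWER: Sales


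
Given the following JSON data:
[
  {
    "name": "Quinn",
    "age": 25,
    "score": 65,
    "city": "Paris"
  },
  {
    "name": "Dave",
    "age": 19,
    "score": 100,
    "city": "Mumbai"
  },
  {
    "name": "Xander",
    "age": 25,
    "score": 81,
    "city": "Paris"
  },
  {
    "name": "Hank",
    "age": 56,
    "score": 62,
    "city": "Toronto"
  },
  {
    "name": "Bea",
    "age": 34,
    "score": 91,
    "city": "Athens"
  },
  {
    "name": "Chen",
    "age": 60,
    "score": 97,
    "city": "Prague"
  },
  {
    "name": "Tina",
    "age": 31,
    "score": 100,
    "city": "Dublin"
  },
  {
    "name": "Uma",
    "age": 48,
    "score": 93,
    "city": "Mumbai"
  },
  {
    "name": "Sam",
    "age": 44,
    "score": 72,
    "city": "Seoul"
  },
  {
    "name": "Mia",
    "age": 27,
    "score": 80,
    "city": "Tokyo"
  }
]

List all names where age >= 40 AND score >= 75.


Checking both conditions:
  Quinn (age=25, score=65) -> no
  Dave (age=19, score=100) -> no
  Xander (age=25, score=81) -> no
  Hank (age=56, score=62) -> no
  Bea (age=34, score=91) -> no
  Chen (age=60, score=97) -> YES
  Tina (age=31, score=100) -> no
  Uma (age=48, score=93) -> YES
  Sam (age=44, score=72) -> no
  Mia (age=27, score=80) -> no


ANSWER: Chen, Uma


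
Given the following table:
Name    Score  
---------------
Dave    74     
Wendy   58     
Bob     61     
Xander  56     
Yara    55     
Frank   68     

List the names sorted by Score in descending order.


Sorting by Score (descending):
  Dave: 74
  Frank: 68
  Bob: 61
  Wendy: 58
  Xander: 56
  Yara: 55


ANSWER: Dave, Frank, Bob, Wendy, Xander, Yara


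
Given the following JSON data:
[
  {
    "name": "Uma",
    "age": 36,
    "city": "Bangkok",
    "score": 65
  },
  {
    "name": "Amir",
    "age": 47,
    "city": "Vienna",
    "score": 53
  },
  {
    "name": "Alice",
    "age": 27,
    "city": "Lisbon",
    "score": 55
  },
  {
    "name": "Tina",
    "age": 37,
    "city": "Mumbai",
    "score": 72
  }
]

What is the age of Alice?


Looking up record where name = Alice
Record index: 2
Field 'age' = 27

ANSWER: 27


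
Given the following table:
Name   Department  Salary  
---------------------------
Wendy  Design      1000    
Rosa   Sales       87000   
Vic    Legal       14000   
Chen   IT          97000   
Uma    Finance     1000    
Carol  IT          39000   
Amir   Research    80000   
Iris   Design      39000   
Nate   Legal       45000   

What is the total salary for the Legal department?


Legal department members:
  Vic: 14000
  Nate: 45000
Total = 14000 + 45000 = 59000

ANSWER: 59000


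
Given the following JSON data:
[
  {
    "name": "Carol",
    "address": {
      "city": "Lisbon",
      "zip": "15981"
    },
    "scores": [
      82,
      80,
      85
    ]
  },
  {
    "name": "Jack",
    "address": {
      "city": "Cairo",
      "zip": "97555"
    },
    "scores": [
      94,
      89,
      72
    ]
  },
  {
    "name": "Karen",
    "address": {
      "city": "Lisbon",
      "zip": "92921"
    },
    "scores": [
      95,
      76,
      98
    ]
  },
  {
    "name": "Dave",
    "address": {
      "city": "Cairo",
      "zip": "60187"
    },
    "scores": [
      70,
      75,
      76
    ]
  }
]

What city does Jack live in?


Path: records[1].address.city
Value: Cairo

ANSWER: Cairo


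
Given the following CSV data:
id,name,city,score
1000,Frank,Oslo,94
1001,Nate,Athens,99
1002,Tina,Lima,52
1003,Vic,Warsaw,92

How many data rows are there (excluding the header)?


Counting rows (excluding header):
Header: id,name,city,score
Data rows: 4

ANSWER: 4


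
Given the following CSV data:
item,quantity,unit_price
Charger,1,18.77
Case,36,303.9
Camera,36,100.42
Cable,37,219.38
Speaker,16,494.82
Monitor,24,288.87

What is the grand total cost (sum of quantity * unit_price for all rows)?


Computing row totals:
  Charger: 1 * 18.77 = 18.77
  Case: 36 * 303.9 = 10940.4
  Camera: 36 * 100.42 = 3615.12
  Cable: 37 * 219.38 = 8117.06
  Speaker: 16 * 494.82 = 7917.12
  Monitor: 24 * 288.87 = 6932.88
Grand total = 18.77 + 10940.4 + 3615.12 + 8117.06 + 7917.12 + 6932.88 = 37541.35

ANSWER: 37541.35


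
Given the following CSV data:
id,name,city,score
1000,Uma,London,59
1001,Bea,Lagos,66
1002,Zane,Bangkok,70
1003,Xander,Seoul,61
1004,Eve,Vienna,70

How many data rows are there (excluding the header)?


Counting rows (excluding header):
Header: id,name,city,score
Data rows: 5

ANSWER: 5


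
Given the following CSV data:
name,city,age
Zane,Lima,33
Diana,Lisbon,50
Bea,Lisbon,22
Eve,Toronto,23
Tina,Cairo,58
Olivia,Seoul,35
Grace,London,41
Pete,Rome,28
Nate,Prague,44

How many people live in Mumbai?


Scanning city column for 'Mumbai':
Total matches: 0

ANSWER: 0


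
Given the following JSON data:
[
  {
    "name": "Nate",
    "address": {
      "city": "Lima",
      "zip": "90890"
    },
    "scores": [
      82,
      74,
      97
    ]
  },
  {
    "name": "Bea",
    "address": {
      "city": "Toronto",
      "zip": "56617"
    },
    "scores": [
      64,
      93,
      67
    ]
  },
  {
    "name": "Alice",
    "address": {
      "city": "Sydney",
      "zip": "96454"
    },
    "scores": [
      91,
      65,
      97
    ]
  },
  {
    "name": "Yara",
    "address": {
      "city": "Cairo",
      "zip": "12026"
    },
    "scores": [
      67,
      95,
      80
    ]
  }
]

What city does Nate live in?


Path: records[0].address.city
Value: Lima

ANSWER: Lima


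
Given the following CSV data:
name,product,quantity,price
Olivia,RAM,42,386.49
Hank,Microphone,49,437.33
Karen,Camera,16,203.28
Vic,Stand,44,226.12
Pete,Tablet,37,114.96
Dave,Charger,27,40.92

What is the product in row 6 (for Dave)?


Row 6: Dave
Column 'product' = Charger

ANSWER: Charger


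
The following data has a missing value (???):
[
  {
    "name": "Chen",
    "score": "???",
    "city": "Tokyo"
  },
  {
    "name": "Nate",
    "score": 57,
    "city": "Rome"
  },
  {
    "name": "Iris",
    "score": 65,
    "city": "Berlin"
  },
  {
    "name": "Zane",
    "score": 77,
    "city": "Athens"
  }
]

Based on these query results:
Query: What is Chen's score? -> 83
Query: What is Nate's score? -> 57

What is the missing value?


The missing value is Chen's score
From query: Chen's score = 83

ANSWER: 83


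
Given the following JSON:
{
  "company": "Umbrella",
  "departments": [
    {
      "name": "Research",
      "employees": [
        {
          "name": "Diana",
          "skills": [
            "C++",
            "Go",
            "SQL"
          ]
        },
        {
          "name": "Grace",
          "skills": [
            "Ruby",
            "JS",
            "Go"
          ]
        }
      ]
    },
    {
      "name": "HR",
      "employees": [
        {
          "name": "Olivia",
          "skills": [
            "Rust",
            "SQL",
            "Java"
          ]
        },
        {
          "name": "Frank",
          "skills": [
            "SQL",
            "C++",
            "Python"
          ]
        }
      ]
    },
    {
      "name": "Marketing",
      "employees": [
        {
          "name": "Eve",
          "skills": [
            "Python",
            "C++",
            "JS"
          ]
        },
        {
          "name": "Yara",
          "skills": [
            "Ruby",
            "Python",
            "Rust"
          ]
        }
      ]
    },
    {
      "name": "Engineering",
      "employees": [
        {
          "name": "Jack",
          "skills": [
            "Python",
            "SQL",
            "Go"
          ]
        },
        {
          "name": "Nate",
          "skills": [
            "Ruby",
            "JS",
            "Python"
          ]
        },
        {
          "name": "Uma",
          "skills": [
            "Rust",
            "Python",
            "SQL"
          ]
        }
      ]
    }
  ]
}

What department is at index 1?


Path: departments[1].name
Value: HR

ANSWER: HR
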